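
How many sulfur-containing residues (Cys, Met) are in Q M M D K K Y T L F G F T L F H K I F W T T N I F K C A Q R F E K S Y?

Matching residues: M2, M3, C27.

3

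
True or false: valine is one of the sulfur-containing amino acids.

False

Cysteine (C, thiol) and methionine (M, thioether) are the two sulfur-containing amino acids.
Valine is not in this group.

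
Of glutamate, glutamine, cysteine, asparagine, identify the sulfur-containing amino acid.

Only Cys (C) and Met (M) have a sulfur atom in the side chain.
Of the listed options, only cysteine belongs to this group.

cysteine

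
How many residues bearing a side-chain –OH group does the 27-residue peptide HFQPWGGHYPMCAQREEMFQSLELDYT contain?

S, T, and Y are the three residues with a side-chain hydroxyl.
Matching residues: Y9, S21, Y26, T27.

4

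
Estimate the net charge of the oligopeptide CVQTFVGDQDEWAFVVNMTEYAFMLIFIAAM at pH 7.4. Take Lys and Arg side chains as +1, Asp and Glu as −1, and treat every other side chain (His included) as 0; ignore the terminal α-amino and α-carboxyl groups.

Positive (K, R): none → +0.
Negative (D, E): D8, D10, E11, E20 → −4.
Net charge = (+0) + (−4) = −4.

-4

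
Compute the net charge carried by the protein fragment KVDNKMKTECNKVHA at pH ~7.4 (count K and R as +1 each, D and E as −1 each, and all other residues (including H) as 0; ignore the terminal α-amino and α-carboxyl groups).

+2

Positive (K, R): K1, K5, K7, K12 → +4.
Negative (D, E): D3, E9 → −2.
Net charge = (+4) + (−2) = +2.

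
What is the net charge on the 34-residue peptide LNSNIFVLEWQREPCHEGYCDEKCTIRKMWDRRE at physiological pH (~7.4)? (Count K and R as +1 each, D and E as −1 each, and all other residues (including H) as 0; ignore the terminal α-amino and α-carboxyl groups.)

-1

Positive (K, R): R12, K23, R27, K28, R32, R33 → +6.
Negative (D, E): E9, E13, E17, D21, E22, D31, E34 → −7.
Net charge = (+6) + (−7) = −1.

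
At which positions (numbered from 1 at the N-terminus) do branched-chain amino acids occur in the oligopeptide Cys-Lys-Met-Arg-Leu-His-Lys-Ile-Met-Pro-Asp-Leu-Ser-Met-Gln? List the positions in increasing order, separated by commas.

5, 8, 12

The BCAAs are Val, Leu, and Ile — aliphatic side chains with a branch point.
Matching residues: Leu5, Ile8, Leu12.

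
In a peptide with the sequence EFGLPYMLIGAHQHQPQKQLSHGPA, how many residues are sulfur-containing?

1

Only Cys (C) and Met (M) have a sulfur atom in the side chain.
Matching residues: M7.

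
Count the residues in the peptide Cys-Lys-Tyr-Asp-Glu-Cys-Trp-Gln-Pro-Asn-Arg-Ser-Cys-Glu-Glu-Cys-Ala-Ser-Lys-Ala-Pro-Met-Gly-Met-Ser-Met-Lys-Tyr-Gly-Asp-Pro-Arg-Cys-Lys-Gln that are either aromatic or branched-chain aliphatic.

Aromatic: F, W, Y. Branched-chain aliphatic: I, L, V.
Aromatic residues here: Tyr3, Trp7, Tyr28 (3).
Branched-chain aliphatic residues here: none (0).
The two groups share no amino acid, so total = 3 + 0 = 3.

3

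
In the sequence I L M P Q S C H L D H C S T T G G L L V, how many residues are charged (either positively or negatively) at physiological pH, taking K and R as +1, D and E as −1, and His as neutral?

1

Charged side chains at pH ~7.4: K, R (positive); D, E (negative).
Matching residues: D10.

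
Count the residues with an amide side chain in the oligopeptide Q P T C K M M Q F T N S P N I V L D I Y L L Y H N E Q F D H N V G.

7

Asparagine (N) and glutamine (Q) have uncharged amide side chains.
Matching residues: Q1, Q8, N11, N14, N25, Q27, N31.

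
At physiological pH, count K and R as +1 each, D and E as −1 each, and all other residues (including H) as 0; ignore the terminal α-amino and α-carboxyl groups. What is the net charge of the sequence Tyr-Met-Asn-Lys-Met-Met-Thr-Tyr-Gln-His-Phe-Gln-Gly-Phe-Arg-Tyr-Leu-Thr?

Positive (K, R): Lys4, Arg15 → +2.
Negative (D, E): none → −0.
Net charge = (+2) + (−0) = +2.

+2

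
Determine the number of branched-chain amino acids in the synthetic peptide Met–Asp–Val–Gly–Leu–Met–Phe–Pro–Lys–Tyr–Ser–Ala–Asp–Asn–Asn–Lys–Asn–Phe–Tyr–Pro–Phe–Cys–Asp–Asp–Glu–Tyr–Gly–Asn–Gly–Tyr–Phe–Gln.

2

V, L, and I make up the branched-chain aliphatic group.
Matching residues: Val3, Leu5.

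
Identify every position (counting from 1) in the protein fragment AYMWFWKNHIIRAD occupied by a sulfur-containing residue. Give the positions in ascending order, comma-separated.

3

Matching residues: M3.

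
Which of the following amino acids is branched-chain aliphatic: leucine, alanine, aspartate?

leucine

The BCAAs are Val, Leu, and Ile — aliphatic side chains with a branch point.
Of the listed options, only leucine belongs to this group.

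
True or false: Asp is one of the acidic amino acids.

The acidic residues are Asp (D) and Glu (E), whose side chains end in a carboxylate group.
Aspartate is in this group.

True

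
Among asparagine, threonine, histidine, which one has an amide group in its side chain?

asparagine

Asparagine (N) and glutamine (Q) have uncharged amide side chains.
Of the listed options, only asparagine belongs to this group.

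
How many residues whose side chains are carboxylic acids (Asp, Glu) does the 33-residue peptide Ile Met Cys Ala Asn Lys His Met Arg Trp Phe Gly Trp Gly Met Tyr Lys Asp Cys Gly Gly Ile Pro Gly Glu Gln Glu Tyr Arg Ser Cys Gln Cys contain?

Matching residues: Asp18, Glu25, Glu27.

3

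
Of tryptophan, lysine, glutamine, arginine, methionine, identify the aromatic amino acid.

tryptophan

The aromatic amino acids are Phe (F, benzyl), Trp (W, indole), and Tyr (Y, phenol).
Of the listed options, only tryptophan belongs to this group.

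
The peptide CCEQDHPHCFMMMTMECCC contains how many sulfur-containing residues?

The sulfur-bearing residues are cysteine (–SH) and methionine (–S–CH₃).
Matching residues: C1, C2, C9, M11, M12, M13, M15, C17, C18, C19.

10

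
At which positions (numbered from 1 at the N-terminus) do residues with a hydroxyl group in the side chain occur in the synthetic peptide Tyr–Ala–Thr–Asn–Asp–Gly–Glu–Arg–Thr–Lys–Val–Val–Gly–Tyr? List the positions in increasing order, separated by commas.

1, 3, 9, 14

Serine (S), threonine (T), and tyrosine (Y) each carry a hydroxyl group on the side chain.
Matching residues: Tyr1, Thr3, Thr9, Tyr14.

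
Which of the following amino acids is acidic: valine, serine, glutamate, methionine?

The acidic residues are Asp (D) and Glu (E), whose side chains end in a carboxylate group.
Of the listed options, only glutamate belongs to this group.

glutamate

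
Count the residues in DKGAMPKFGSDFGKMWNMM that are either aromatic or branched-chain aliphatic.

3

Aromatic: F, W, Y. Branched-chain aliphatic: I, L, V.
Aromatic residues here: F8, F12, W16 (3).
Branched-chain aliphatic residues here: none (0).
The two groups share no amino acid, so total = 3 + 0 = 3.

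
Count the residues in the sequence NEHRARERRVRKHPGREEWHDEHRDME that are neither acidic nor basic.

Acidic: D, E. Basic: K, R, H. All other residues are neither.
Matching residues: N1, A5, V10, P14, G15, W19, M26.

7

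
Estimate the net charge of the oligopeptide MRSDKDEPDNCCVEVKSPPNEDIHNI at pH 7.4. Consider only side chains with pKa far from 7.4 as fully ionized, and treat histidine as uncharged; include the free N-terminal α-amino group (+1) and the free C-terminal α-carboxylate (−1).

The side chains ionized at physiological pH are Lys/Arg (+1) and Asp/Glu (−1); with His treated as neutral, nothing else contributes.
Positive (K, R): R2, K5, K16 → +3.
Negative (D, E): D4, D6, E7, D9, E14, E21, D22 → −7.
The N-terminus (+1) and C-terminus (−1) cancel.
Net charge = (+3) + (−7) = −4.

-4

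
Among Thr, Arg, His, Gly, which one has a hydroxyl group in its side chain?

Thr

S, T, and Y are the three residues with a side-chain hydroxyl.
Of the listed options, only Thr belongs to this group.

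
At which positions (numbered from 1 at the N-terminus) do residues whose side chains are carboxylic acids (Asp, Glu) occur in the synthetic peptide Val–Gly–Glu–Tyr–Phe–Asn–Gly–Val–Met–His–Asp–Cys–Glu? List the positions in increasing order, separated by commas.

3, 11, 13

Matching residues: Glu3, Asp11, Glu13.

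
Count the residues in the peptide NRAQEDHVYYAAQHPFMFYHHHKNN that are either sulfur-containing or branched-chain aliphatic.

Sulfur-containing: C, M. Branched-chain aliphatic: I, L, V.
Sulfur-containing residues here: M17 (1).
Branched-chain aliphatic residues here: V8 (1).
The two groups share no amino acid, so total = 1 + 1 = 2.

2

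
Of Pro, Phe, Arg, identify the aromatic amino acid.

Phe

Phenylalanine (F), tryptophan (W), and tyrosine (Y) have aromatic ring side chains.
Of the listed options, only Phe belongs to this group.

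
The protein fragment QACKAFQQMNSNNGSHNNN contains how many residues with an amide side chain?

Asparagine (N) and glutamine (Q) have uncharged amide side chains.
Matching residues: Q1, Q7, Q8, N10, N12, N13, N17, N18, N19.

9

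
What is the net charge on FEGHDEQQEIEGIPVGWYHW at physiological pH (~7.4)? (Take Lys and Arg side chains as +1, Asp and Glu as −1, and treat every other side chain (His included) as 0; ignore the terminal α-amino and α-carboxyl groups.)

Positive (K, R): none → +0.
Negative (D, E): E2, D5, E6, E9, E11 → −5.
Net charge = (+0) + (−5) = −5.

-5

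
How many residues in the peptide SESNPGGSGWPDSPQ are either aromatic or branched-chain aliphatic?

Aromatic: F, W, Y. Branched-chain aliphatic: I, L, V.
Aromatic residues here: W10 (1).
Branched-chain aliphatic residues here: none (0).
The two groups share no amino acid, so total = 1 + 0 = 1.

1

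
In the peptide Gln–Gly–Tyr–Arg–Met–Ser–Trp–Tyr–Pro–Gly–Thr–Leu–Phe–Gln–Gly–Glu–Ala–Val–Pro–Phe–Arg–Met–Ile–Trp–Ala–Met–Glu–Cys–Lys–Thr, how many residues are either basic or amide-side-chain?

Basic: H, K, R. Amide-side-chain: N, Q.
Basic residues here: Arg4, Arg21, Lys29 (3).
Amide-side-chain residues here: Gln1, Gln14 (2).
The two groups share no amino acid, so total = 3 + 2 = 5.

5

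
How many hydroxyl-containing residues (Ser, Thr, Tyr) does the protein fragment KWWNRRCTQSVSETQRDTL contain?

5

Matching residues: T8, S10, S12, T14, T18.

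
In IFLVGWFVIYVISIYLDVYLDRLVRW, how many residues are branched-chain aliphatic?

The BCAAs are Val, Leu, and Ile — aliphatic side chains with a branch point.
Matching residues: I1, L3, V4, V8, I9, V11, I12, I14, L16, V18, L20, L23, V24.

13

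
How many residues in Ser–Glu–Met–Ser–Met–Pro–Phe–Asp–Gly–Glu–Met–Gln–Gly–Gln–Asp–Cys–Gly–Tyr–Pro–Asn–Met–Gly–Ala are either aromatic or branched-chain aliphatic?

Aromatic: F, W, Y. Branched-chain aliphatic: I, L, V.
Aromatic residues here: Phe7, Tyr18 (2).
Branched-chain aliphatic residues here: none (0).
The two groups share no amino acid, so total = 2 + 0 = 2.

2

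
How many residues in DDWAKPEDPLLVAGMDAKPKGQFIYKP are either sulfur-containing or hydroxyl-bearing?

Sulfur-containing: C, M. Hydroxyl-bearing: S, T, Y.
Sulfur-containing residues here: M15 (1).
Hydroxyl-bearing residues here: Y25 (1).
The two groups share no amino acid, so total = 1 + 1 = 2.

2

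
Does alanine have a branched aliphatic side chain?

No

Valine (V), leucine (L), and isoleucine (I) are the branched-chain amino acids.
Alanine is not in this group.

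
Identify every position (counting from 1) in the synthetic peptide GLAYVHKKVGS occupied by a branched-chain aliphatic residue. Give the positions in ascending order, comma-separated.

2, 5, 9

Valine (V), leucine (L), and isoleucine (I) are the branched-chain amino acids.
Matching residues: L2, V5, V9.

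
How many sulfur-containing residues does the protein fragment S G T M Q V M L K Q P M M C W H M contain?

Only Cys (C) and Met (M) have a sulfur atom in the side chain.
Matching residues: M4, M7, M12, M13, C14, M17.

6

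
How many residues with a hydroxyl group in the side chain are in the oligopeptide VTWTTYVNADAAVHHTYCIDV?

6

Serine (S), threonine (T), and tyrosine (Y) each carry a hydroxyl group on the side chain.
Matching residues: T2, T4, T5, Y6, T16, Y17.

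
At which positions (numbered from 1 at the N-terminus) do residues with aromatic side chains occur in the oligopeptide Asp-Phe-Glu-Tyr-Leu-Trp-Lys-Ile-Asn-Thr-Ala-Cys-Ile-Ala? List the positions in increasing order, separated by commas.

Phenylalanine (F), tryptophan (W), and tyrosine (Y) have aromatic ring side chains.
Matching residues: Phe2, Tyr4, Trp6.

2, 4, 6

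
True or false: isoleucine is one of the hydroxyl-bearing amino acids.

The –OH-bearing residues are Ser, Thr (aliphatic alcohols), and Tyr (phenol).
Isoleucine is not in this group.

False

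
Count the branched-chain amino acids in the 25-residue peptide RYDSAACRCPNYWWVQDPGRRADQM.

1

The BCAAs are Val, Leu, and Ile — aliphatic side chains with a branch point.
Matching residues: V15.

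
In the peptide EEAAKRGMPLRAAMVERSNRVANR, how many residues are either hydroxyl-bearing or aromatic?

1

Hydroxyl-bearing: S, T, Y. Aromatic: F, W, Y.
Hydroxyl-bearing residues here: S18 (1).
Aromatic residues here: none (0).
(Y belongs to both groups, but none appear in this sequence.) Total = 1 + 0 = 1.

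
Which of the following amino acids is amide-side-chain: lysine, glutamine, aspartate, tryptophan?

Only N (asparagine) and Q (glutamine) carry a side-chain carboxamide.
Of the listed options, only glutamine belongs to this group.

glutamine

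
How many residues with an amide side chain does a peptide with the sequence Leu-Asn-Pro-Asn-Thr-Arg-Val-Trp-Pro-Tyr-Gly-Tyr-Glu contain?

Asparagine (N) and glutamine (Q) have uncharged amide side chains.
Matching residues: Asn2, Asn4.

2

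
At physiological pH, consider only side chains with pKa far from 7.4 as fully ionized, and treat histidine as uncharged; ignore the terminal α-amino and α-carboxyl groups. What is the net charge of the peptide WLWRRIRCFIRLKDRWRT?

The side chains ionized at physiological pH are Lys/Arg (+1) and Asp/Glu (−1); with His treated as neutral, nothing else contributes.
Positive (K, R): R4, R5, R7, R11, K13, R15, R17 → +7.
Negative (D, E): D14 → −1.
Net charge = (+7) + (−1) = +6.

+6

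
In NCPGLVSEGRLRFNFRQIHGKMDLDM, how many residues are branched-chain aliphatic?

The BCAAs are Val, Leu, and Ile — aliphatic side chains with a branch point.
Matching residues: L5, V6, L11, I18, L24.

5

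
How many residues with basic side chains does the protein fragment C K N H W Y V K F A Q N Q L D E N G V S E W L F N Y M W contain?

Lysine (K), arginine (R), and histidine (H) have basic, nitrogen-containing side chains.
Matching residues: K2, H4, K8.

3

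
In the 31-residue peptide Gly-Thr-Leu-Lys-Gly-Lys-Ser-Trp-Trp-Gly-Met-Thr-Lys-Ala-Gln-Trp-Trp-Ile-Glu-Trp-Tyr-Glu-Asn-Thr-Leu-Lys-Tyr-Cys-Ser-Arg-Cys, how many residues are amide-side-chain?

Only N (asparagine) and Q (glutamine) carry a side-chain carboxamide.
Matching residues: Gln15, Asn23.

2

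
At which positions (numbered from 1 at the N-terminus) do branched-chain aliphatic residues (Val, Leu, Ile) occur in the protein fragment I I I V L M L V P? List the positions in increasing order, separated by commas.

Matching residues: I1, I2, I3, V4, L5, L7, V8.

1, 2, 3, 4, 5, 7, 8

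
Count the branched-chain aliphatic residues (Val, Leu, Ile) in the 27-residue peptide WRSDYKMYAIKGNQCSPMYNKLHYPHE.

2

Matching residues: I10, L22.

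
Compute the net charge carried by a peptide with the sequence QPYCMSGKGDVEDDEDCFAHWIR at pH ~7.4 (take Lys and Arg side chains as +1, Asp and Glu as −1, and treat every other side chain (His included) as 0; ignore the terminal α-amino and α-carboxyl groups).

-4

Positive (K, R): K8, R23 → +2.
Negative (D, E): D10, E12, D13, D14, E15, D16 → −6.
Net charge = (+2) + (−6) = −4.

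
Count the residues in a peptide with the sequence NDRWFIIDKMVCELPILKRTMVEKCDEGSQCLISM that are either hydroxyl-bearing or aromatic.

5

Hydroxyl-bearing: S, T, Y. Aromatic: F, W, Y.
Hydroxyl-bearing residues here: T20, S29, S34 (3).
Aromatic residues here: W4, F5 (2).
(Y belongs to both groups, but none appear in this sequence.) Total = 3 + 2 = 5.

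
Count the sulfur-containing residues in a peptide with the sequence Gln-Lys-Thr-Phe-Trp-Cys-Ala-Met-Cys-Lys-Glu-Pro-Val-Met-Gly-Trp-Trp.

4

Only Cys (C) and Met (M) have a sulfur atom in the side chain.
Matching residues: Cys6, Met8, Cys9, Met14.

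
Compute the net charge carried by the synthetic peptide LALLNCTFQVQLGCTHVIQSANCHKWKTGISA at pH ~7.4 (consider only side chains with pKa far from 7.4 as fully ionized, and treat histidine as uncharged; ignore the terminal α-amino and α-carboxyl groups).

+2

The side chains ionized at physiological pH are Lys/Arg (+1) and Asp/Glu (−1); with His treated as neutral, nothing else contributes.
Positive (K, R): K25, K27 → +2.
Negative (D, E): none → −0.
Net charge = (+2) + (−0) = +2.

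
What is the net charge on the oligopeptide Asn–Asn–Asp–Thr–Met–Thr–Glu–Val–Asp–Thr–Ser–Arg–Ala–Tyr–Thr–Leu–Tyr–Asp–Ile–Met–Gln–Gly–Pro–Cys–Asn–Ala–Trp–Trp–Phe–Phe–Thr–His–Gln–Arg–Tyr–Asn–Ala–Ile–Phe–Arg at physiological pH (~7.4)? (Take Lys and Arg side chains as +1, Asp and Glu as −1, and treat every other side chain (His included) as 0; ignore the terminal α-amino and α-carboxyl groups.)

Positive (K, R): Arg12, Arg34, Arg40 → +3.
Negative (D, E): Asp3, Glu7, Asp9, Asp18 → −4.
Net charge = (+3) + (−4) = −1.

-1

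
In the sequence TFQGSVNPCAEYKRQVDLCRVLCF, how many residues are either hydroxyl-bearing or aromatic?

Hydroxyl-bearing: S, T, Y. Aromatic: F, W, Y.
Hydroxyl-bearing residues here: T1, S5, Y12 (3).
Aromatic residues here: F2, Y12, F24 (3).
Y is in both groups, so the 1 Y residue must not be double-counted.
Total = 3 + 3 − 1 = 5.

5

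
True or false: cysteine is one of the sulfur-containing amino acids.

Only Cys (C) and Met (M) have a sulfur atom in the side chain.
Cysteine is in this group.

True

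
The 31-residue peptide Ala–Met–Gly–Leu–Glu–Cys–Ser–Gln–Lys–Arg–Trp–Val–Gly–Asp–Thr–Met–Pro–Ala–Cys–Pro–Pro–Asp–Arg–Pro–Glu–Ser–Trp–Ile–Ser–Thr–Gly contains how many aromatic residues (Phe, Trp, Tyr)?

Matching residues: Trp11, Trp27.

2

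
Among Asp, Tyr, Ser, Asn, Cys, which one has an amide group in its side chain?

Asn

The amide-side-chain residues are Asn (N) and Gln (Q).
Of the listed options, only Asn belongs to this group.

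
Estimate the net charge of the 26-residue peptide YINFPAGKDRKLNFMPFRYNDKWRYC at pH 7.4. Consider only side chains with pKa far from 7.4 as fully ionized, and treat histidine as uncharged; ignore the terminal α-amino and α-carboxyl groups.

At pH ~7.4 the Lys and Arg side chains are protonated (+1), the Asp and Glu side chains are deprotonated (−1), and with His taken as neutral all other side chains carry no charge.
Positive (K, R): K8, R10, K11, R18, K22, R24 → +6.
Negative (D, E): D9, D21 → −2.
Net charge = (+6) + (−2) = +4.

+4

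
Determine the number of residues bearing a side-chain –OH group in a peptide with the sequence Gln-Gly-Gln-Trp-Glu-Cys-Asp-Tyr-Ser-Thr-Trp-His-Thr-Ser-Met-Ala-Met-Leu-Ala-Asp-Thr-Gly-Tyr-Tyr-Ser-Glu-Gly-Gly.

9

The –OH-bearing residues are Ser, Thr (aliphatic alcohols), and Tyr (phenol).
Matching residues: Tyr8, Ser9, Thr10, Thr13, Ser14, Thr21, Tyr23, Tyr24, Ser25.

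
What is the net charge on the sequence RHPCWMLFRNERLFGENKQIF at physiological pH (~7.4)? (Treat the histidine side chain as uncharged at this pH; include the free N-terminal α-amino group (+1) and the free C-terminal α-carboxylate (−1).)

At pH ~7.4 the Lys and Arg side chains are protonated (+1), the Asp and Glu side chains are deprotonated (−1), and with His taken as neutral all other side chains carry no charge.
Positive (K, R): R1, R9, R12, K18 → +4.
Negative (D, E): E11, E16 → −2.
The N-terminus (+1) and C-terminus (−1) cancel.
Net charge = (+4) + (−2) = +2.

+2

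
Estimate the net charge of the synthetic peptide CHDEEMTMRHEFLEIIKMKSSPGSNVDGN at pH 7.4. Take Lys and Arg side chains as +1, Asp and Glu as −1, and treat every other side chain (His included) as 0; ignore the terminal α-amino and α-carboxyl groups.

Positive (K, R): R9, K17, K19 → +3.
Negative (D, E): D3, E4, E5, E11, E14, D27 → −6.
Net charge = (+3) + (−6) = −3.

-3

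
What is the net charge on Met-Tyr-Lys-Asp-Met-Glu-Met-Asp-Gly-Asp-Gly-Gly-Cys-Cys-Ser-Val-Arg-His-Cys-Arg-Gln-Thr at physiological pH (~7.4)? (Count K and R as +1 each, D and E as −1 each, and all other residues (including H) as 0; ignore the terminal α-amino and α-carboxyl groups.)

-1

Positive (K, R): Lys3, Arg17, Arg20 → +3.
Negative (D, E): Asp4, Glu6, Asp8, Asp10 → −4.
Net charge = (+3) + (−4) = −1.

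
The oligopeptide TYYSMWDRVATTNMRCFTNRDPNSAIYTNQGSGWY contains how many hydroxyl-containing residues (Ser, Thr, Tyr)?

Matching residues: T1, Y2, Y3, S4, T11, T12, T18, S24, Y27, T28, S32, Y35.

12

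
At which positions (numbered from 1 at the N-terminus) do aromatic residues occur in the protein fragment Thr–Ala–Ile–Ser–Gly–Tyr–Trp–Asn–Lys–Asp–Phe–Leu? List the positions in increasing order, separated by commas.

The aromatic amino acids are Phe (F, benzyl), Trp (W, indole), and Tyr (Y, phenol).
Matching residues: Tyr6, Trp7, Phe11.

6, 7, 11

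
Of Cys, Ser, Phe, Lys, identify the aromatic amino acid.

Phe

The aromatic amino acids are Phe (F, benzyl), Trp (W, indole), and Tyr (Y, phenol).
Of the listed options, only Phe belongs to this group.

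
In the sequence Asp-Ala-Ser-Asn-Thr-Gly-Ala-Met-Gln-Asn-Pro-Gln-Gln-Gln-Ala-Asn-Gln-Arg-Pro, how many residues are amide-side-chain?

Asparagine (N) and glutamine (Q) have uncharged amide side chains.
Matching residues: Asn4, Gln9, Asn10, Gln12, Gln13, Gln14, Asn16, Gln17.

8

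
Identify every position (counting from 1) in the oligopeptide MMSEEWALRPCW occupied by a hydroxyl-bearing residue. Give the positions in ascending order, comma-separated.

Matching residues: S3.

3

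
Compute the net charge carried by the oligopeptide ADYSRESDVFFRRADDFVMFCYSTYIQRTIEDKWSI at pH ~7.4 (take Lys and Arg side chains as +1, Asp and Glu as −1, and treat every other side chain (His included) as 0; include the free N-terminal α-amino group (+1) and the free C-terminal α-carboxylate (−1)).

-2

Positive (K, R): R5, R12, R13, R28, K33 → +5.
Negative (D, E): D2, E6, D8, D15, D16, E31, D32 → −7.
The N-terminus (+1) and C-terminus (−1) cancel.
Net charge = (+5) + (−7) = −2.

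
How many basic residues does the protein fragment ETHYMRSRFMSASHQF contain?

The basic amino acids are Lys (K), Arg (R), and His (H).
Matching residues: H3, R6, R8, H14.

4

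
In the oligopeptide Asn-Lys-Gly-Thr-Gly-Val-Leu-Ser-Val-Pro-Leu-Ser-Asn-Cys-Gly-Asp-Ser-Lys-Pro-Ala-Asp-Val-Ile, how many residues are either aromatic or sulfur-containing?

Aromatic: F, W, Y. Sulfur-containing: C, M.
Aromatic residues here: none (0).
Sulfur-containing residues here: Cys14 (1).
The two groups share no amino acid, so total = 0 + 1 = 1.

1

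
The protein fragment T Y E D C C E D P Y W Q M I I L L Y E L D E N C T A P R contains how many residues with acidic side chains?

Only D (aspartate) and E (glutamate) carry a side-chain carboxylic acid.
Matching residues: E3, D4, E7, D8, E19, D21, E22.

7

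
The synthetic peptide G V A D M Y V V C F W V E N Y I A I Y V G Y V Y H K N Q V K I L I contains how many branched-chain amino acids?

Valine (V), leucine (L), and isoleucine (I) are the branched-chain amino acids.
Matching residues: V2, V7, V8, V12, I16, I18, V20, V23, V29, I31, L32, I33.

12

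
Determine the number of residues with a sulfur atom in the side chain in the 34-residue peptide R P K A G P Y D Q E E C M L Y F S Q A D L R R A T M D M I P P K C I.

5

The sulfur-bearing residues are cysteine (–SH) and methionine (–S–CH₃).
Matching residues: C12, M13, M26, M28, C33.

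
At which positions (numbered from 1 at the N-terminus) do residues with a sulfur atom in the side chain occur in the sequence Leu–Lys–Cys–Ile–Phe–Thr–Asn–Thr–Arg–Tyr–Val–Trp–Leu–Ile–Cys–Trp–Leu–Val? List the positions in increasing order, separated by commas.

Only Cys (C) and Met (M) have a sulfur atom in the side chain.
Matching residues: Cys3, Cys15.

3, 15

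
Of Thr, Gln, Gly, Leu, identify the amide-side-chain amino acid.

Gln

The amide-side-chain residues are Asn (N) and Gln (Q).
Of the listed options, only Gln belongs to this group.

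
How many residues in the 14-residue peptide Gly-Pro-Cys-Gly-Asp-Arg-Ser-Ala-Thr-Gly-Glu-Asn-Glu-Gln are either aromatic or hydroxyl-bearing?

2

Aromatic: F, W, Y. Hydroxyl-bearing: S, T, Y.
Aromatic residues here: none (0).
Hydroxyl-bearing residues here: Ser7, Thr9 (2).
(Y belongs to both groups, but none appear in this sequence.) Total = 0 + 2 = 2.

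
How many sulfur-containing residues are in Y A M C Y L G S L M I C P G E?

4

Cysteine (C, thiol) and methionine (M, thioether) are the two sulfur-containing amino acids.
Matching residues: M3, C4, M10, C12.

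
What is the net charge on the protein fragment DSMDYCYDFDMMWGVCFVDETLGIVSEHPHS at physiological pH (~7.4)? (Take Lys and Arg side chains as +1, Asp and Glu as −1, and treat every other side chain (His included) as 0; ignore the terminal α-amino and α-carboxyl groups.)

-7

Positive (K, R): none → +0.
Negative (D, E): D1, D4, D8, D10, D19, E20, E27 → −7.
Net charge = (+0) + (−7) = −7.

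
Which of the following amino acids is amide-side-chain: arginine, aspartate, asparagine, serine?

Asparagine (N) and glutamine (Q) have uncharged amide side chains.
Of the listed options, only asparagine belongs to this group.

asparagine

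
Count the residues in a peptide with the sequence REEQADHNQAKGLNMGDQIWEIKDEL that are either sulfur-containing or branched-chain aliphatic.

5

Sulfur-containing: C, M. Branched-chain aliphatic: I, L, V.
Sulfur-containing residues here: M15 (1).
Branched-chain aliphatic residues here: L13, I19, I22, L26 (4).
The two groups share no amino acid, so total = 1 + 4 = 5.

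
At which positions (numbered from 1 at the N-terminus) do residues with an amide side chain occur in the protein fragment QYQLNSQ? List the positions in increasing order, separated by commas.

1, 3, 5, 7

Only N (asparagine) and Q (glutamine) carry a side-chain carboxamide.
Matching residues: Q1, Q3, N5, Q7.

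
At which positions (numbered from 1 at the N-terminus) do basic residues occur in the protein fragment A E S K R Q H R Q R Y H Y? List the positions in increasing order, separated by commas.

4, 5, 7, 8, 10, 12

The basic amino acids are Lys (K), Arg (R), and His (H).
Matching residues: K4, R5, H7, R8, R10, H12.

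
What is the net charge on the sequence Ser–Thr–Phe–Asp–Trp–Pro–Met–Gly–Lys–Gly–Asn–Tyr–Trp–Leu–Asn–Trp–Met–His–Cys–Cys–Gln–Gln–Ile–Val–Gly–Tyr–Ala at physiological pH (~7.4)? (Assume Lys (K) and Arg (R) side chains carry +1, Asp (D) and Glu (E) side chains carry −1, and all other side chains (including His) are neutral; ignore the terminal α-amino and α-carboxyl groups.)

Positive (K, R): Lys9 → +1.
Negative (D, E): Asp4 → −1.
Net charge = (+1) + (−1) = 0.

0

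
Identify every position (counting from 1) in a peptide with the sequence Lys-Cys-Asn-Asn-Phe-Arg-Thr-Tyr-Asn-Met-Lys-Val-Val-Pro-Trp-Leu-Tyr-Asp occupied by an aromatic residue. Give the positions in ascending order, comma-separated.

5, 8, 15, 17

F, W, and Y each carry an aromatic ring on the side chain.
Matching residues: Phe5, Tyr8, Trp15, Tyr17.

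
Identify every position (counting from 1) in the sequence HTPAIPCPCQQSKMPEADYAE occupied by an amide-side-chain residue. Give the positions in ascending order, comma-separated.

10, 11

Matching residues: Q10, Q11.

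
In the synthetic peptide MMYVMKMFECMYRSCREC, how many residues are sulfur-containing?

8

The sulfur-bearing residues are cysteine (–SH) and methionine (–S–CH₃).
Matching residues: M1, M2, M5, M7, C10, M11, C15, C18.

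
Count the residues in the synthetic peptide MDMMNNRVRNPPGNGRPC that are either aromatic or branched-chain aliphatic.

1

Aromatic: F, W, Y. Branched-chain aliphatic: I, L, V.
Aromatic residues here: none (0).
Branched-chain aliphatic residues here: V8 (1).
The two groups share no amino acid, so total = 0 + 1 = 1.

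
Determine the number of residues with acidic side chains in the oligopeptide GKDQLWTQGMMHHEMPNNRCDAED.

The acidic residues are Asp (D) and Glu (E), whose side chains end in a carboxylate group.
Matching residues: D3, E14, D21, E23, D24.

5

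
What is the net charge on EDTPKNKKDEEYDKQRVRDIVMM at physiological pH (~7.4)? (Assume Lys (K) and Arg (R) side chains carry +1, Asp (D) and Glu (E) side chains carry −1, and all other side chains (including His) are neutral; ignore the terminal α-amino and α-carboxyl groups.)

Positive (K, R): K5, K7, K8, K14, R16, R18 → +6.
Negative (D, E): E1, D2, D9, E10, E11, D13, D19 → −7.
Net charge = (+6) + (−7) = −1.

-1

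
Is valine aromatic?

Phenylalanine (F), tryptophan (W), and tyrosine (Y) have aromatic ring side chains.
Valine is not in this group.

No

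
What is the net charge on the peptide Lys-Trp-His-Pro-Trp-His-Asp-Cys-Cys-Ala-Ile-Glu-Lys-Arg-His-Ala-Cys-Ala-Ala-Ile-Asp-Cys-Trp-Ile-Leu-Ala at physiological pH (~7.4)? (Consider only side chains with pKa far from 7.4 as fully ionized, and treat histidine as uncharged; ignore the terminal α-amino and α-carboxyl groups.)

The side chains ionized at physiological pH are Lys/Arg (+1) and Asp/Glu (−1); with His treated as neutral, nothing else contributes.
Positive (K, R): Lys1, Lys13, Arg14 → +3.
Negative (D, E): Asp7, Glu12, Asp21 → −3.
Net charge = (+3) + (−3) = 0.

0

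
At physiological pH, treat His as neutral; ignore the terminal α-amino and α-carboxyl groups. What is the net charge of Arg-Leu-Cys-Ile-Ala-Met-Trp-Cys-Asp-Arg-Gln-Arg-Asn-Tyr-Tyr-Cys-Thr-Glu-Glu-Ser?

The side chains ionized at physiological pH are Lys/Arg (+1) and Asp/Glu (−1); with His treated as neutral, nothing else contributes.
Positive (K, R): Arg1, Arg10, Arg12 → +3.
Negative (D, E): Asp9, Glu18, Glu19 → −3.
Net charge = (+3) + (−3) = 0.

0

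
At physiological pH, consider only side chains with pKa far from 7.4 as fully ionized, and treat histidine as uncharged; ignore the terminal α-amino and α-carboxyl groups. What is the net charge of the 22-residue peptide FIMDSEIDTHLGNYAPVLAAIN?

The side chains ionized at physiological pH are Lys/Arg (+1) and Asp/Glu (−1); with His treated as neutral, nothing else contributes.
Positive (K, R): none → +0.
Negative (D, E): D4, E6, D8 → −3.
Net charge = (+0) + (−3) = −3.

-3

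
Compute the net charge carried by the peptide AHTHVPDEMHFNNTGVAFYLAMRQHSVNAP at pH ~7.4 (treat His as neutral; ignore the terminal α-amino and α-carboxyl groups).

-1

At pH ~7.4 the Lys and Arg side chains are protonated (+1), the Asp and Glu side chains are deprotonated (−1), and with His taken as neutral all other side chains carry no charge.
Positive (K, R): R23 → +1.
Negative (D, E): D7, E8 → −2.
Net charge = (+1) + (−2) = −1.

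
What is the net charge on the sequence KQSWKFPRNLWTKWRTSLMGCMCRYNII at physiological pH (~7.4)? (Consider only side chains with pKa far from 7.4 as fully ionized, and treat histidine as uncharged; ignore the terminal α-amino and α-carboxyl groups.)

The side chains ionized at physiological pH are Lys/Arg (+1) and Asp/Glu (−1); with His treated as neutral, nothing else contributes.
Positive (K, R): K1, K5, R8, K13, R15, R24 → +6.
Negative (D, E): none → −0.
Net charge = (+6) + (−0) = +6.

+6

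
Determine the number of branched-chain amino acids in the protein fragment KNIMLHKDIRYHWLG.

V, L, and I make up the branched-chain aliphatic group.
Matching residues: I3, L5, I9, L14.

4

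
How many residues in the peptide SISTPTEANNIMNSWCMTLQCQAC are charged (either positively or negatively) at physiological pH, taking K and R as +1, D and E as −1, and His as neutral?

1

Charged side chains at pH ~7.4: K, R (positive); D, E (negative).
Matching residues: E7.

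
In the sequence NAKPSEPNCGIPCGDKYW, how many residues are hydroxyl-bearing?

S, T, and Y are the three residues with a side-chain hydroxyl.
Matching residues: S5, Y17.

2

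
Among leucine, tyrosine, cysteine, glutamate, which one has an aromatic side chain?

tyrosine

The aromatic amino acids are Phe (F, benzyl), Trp (W, indole), and Tyr (Y, phenol).
Of the listed options, only tyrosine belongs to this group.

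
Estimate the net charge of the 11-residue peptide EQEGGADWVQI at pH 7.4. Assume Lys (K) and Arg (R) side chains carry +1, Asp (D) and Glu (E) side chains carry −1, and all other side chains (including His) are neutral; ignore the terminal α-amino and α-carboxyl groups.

-3

Positive (K, R): none → +0.
Negative (D, E): E1, E3, D7 → −3.
Net charge = (+0) + (−3) = −3.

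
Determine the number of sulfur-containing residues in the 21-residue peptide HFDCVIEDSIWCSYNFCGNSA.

3

The sulfur-bearing residues are cysteine (–SH) and methionine (–S–CH₃).
Matching residues: C4, C12, C17.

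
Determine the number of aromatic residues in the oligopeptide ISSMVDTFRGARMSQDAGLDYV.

F, W, and Y each carry an aromatic ring on the side chain.
Matching residues: F8, Y21.

2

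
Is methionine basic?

Lysine (K), arginine (R), and histidine (H) have basic, nitrogen-containing side chains.
Methionine is not in this group.

No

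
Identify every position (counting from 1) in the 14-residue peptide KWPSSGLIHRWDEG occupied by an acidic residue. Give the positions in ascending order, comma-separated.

12, 13

Aspartate (D) and glutamate (E) have carboxylic-acid side chains and are the acidic amino acids.
Matching residues: D12, E13.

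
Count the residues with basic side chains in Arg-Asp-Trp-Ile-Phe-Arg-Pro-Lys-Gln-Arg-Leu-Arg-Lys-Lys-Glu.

Lysine (K), arginine (R), and histidine (H) have basic, nitrogen-containing side chains.
Matching residues: Arg1, Arg6, Lys8, Arg10, Arg12, Lys13, Lys14.

7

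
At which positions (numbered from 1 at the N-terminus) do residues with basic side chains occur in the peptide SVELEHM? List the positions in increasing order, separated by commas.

6

K, R, and H are the three residues with basic side chains (ε-amine, guanidinium, and imidazole respectively).
Matching residues: H6.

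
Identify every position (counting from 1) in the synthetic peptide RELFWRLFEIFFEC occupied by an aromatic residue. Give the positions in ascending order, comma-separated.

Phenylalanine (F), tryptophan (W), and tyrosine (Y) have aromatic ring side chains.
Matching residues: F4, W5, F8, F11, F12.

4, 5, 8, 11, 12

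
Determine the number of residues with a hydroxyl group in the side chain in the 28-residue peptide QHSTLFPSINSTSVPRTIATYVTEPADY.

The –OH-bearing residues are Ser, Thr (aliphatic alcohols), and Tyr (phenol).
Matching residues: S3, T4, S8, S11, T12, S13, T17, T20, Y21, T23, Y28.

11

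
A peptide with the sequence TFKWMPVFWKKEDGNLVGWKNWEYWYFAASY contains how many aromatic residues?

F, W, and Y each carry an aromatic ring on the side chain.
Matching residues: F2, W4, F8, W9, W19, W22, Y24, W25, Y26, F27, Y31.

11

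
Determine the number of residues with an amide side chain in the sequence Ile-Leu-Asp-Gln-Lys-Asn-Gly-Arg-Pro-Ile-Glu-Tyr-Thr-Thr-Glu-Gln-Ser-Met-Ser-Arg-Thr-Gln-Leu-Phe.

Asparagine (N) and glutamine (Q) have uncharged amide side chains.
Matching residues: Gln4, Asn6, Gln16, Gln22.

4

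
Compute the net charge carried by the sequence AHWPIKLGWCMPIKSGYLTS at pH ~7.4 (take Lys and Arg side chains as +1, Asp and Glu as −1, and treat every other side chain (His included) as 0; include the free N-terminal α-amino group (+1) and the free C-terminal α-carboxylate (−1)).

+2

Positive (K, R): K6, K14 → +2.
Negative (D, E): none → −0.
The N-terminus (+1) and C-terminus (−1) cancel.
Net charge = (+2) + (−0) = +2.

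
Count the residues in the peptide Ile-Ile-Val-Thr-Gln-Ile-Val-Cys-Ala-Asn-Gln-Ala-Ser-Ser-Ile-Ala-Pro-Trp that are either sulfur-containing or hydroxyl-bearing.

4

Sulfur-containing: C, M. Hydroxyl-bearing: S, T, Y.
Sulfur-containing residues here: Cys8 (1).
Hydroxyl-bearing residues here: Thr4, Ser13, Ser14 (3).
The two groups share no amino acid, so total = 1 + 3 = 4.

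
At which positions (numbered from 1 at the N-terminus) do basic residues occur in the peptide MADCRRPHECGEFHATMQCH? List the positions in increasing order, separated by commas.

5, 6, 8, 14, 20

K, R, and H are the three residues with basic side chains (ε-amine, guanidinium, and imidazole respectively).
Matching residues: R5, R6, H8, H14, H20.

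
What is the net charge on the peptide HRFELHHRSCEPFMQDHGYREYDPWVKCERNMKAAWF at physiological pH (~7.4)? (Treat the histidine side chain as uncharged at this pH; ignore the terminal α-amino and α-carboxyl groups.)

At pH ~7.4 the Lys and Arg side chains are protonated (+1), the Asp and Glu side chains are deprotonated (−1), and with His taken as neutral all other side chains carry no charge.
Positive (K, R): R2, R8, R20, K27, R30, K33 → +6.
Negative (D, E): E4, E11, D16, E21, D23, E29 → −6.
Net charge = (+6) + (−6) = 0.

0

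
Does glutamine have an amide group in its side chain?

The amide-side-chain residues are Asn (N) and Gln (Q).
Glutamine is in this group.

Yes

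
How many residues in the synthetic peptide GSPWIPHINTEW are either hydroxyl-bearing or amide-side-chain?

Hydroxyl-bearing: S, T, Y. Amide-side-chain: N, Q.
Hydroxyl-bearing residues here: S2, T10 (2).
Amide-side-chain residues here: N9 (1).
The two groups share no amino acid, so total = 2 + 1 = 3.

3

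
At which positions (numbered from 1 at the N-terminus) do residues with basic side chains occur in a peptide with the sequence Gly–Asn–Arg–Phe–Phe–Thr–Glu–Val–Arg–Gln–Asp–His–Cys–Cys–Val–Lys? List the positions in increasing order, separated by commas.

The basic amino acids are Lys (K), Arg (R), and His (H).
Matching residues: Arg3, Arg9, His12, Lys16.

3, 9, 12, 16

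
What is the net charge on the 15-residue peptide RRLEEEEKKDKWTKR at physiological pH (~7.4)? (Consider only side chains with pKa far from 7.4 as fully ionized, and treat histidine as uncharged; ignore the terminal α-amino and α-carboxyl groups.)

At pH ~7.4 the Lys and Arg side chains are protonated (+1), the Asp and Glu side chains are deprotonated (−1), and with His taken as neutral all other side chains carry no charge.
Positive (K, R): R1, R2, K8, K9, K11, K14, R15 → +7.
Negative (D, E): E4, E5, E6, E7, D10 → −5.
Net charge = (+7) + (−5) = +2.

+2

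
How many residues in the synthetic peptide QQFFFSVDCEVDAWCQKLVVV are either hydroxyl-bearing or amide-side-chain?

Hydroxyl-bearing: S, T, Y. Amide-side-chain: N, Q.
Hydroxyl-bearing residues here: S6 (1).
Amide-side-chain residues here: Q1, Q2, Q16 (3).
The two groups share no amino acid, so total = 1 + 3 = 4.

4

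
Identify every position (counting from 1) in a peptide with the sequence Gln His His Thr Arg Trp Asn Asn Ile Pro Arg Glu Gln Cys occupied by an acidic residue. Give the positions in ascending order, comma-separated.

12

Aspartate (D) and glutamate (E) have carboxylic-acid side chains and are the acidic amino acids.
Matching residues: Glu12.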